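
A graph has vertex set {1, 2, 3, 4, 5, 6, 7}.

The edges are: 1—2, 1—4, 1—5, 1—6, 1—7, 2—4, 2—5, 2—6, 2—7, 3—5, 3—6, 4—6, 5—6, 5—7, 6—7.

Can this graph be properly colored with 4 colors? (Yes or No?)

1, 2, 5, 6, 7 form a clique, so at least 5 colors are needed.
So 4 colors are not enough.

No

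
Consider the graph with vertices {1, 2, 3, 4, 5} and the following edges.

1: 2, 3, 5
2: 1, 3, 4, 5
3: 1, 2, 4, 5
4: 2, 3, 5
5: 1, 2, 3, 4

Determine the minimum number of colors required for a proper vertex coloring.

4

2, 3, 4, 5 are pairwise adjacent (a clique of size 4), so at least 4 colors are needed.
One proper 4-coloring: 1=d, 2=c, 3=b, 4=d, 5=a. No two adjacent vertices share a color.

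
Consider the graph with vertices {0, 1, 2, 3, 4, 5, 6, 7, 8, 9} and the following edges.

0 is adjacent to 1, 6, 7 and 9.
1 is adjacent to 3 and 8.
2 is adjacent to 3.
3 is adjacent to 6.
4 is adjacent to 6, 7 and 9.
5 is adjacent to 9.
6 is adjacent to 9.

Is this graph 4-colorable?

Yes

The chromatic number is 3. 4, 6, 9 are mutually adjacent, so at least 3 colors are needed.
3 colors suffice: color red → {1, 2, 5, 6, 7}; color blue → {3, 8, 9}; color green → {0, 4}.
Since 4 ≥ 3, a proper 4-coloring certainly exists.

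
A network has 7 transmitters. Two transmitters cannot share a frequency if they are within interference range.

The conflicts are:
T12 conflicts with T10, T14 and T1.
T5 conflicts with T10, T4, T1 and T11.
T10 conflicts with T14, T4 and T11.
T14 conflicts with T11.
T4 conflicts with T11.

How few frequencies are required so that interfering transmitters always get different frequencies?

4

T5, T10, T4, T11 pairwise conflict, so at least 4 frequencies are needed.
Using 4 frequencies: T12=2, T5=2, T10=1, T14=4, T4=4, T1=1, T11=3. Every pair that conflicts lands in different frequencies.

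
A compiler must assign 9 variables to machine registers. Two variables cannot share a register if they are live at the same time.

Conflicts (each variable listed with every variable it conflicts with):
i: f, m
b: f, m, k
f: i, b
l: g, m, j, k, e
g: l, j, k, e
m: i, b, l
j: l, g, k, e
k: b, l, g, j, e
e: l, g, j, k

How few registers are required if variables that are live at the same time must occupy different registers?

l, g, j, k, e are mutually in conflict, so at least 5 registers are needed.
5 registers suffice: register 1 → {i, b, l}; register 2 → {f, m, k}; register 3 → {j}; register 4 → {e}; register 5 → {g}. No two conflicting variables share a register.

5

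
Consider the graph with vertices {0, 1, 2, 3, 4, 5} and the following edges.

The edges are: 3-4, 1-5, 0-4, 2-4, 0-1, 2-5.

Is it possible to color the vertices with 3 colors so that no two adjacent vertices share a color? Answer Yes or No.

Yes

The chromatic number is 3. The cycle 1-5-2-4-0-1 has odd length 5, so it cannot be 2-colored; at least 3 colors are needed.
One proper 3-coloring: 0=blue, 1=red, 2=blue, 3=blue, 4=red, 5=green.
That is already a proper 3-coloring.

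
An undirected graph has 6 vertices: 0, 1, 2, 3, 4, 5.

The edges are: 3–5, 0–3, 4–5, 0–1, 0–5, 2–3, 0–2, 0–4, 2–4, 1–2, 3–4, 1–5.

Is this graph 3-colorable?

0, 3, 4, 5 form a clique, so at least 4 colors are needed.
So 3 colors are not enough.

No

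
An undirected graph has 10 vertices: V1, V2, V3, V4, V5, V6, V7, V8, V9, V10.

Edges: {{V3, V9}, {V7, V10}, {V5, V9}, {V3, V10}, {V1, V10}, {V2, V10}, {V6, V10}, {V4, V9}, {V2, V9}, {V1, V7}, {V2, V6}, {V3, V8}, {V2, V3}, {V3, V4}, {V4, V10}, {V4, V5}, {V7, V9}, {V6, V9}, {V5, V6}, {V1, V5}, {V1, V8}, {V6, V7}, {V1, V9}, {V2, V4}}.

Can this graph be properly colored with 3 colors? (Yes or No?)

No

V2, V3, V4, V10 are pairwise adjacent (a clique of size 4), so at least 4 colors are needed.
So 3 colors are not enough.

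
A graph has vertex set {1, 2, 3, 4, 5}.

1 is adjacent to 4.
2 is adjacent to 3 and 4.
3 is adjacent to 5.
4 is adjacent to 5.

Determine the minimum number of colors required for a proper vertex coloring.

1 and 4 are adjacent, so at least 2 colors are needed.
2 colors suffice: 1=blue, 2=blue, 3=red, 4=red, 5=blue. No two adjacent vertices share a color.

2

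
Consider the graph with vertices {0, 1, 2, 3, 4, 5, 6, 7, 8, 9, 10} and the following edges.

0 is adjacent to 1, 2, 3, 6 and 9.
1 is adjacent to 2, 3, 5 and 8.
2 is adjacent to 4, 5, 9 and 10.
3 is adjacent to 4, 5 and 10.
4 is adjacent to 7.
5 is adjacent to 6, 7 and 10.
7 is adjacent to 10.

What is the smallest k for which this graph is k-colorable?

3, 5, 10 form a triangle, so at least 3 colors are needed.
A valid assignment using 3 colors: 0=a, 1=c, 2=b, 3=b, 4=a, 5=a, 6=b, 7=b, 8=a, 9=c, 10=c. Each edge has distinct colors on its endpoints.

3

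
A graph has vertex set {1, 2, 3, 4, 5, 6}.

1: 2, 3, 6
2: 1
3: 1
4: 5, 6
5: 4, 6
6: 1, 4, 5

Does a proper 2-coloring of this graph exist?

No

4, 5, 6 form a triangle, so at least 3 colors are needed.
So 2 colors are not enough.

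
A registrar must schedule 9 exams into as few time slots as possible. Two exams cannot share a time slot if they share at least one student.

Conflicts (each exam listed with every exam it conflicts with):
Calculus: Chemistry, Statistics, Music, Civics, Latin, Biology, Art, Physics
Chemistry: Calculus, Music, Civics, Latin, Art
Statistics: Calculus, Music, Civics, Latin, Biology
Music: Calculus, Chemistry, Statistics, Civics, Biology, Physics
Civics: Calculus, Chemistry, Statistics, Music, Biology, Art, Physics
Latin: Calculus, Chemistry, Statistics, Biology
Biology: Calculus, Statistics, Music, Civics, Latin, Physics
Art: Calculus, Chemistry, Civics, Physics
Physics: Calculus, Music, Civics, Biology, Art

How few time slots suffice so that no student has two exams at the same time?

5

Calculus, Music, Civics, Biology, Physics pairwise conflict, so at least 5 time slots are needed.
5 time slots suffice: time slot 1 → {Calculus}; time slot 2 → {Civics, Latin}; time slot 3 → {Music, Art}; time slot 4 → {Chemistry, Biology}; time slot 5 → {Statistics, Physics}. Each listed conflict is separated.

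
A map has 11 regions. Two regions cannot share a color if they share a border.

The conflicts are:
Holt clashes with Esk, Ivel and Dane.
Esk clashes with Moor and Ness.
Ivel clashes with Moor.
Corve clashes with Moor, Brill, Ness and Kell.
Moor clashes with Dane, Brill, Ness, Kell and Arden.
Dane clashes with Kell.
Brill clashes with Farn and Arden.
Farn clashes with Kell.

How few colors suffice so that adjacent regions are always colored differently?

3

Corve, Moor, Kell are mutually in conflict, so at least 3 colors are needed.
3 colors suffice: color 1 → {Holt, Moor, Farn}; color 2 → {Ivel, Brill, Ness, Kell}; color 3 → {Esk, Corve, Dane, Arden}. No two conflicting regions share a color.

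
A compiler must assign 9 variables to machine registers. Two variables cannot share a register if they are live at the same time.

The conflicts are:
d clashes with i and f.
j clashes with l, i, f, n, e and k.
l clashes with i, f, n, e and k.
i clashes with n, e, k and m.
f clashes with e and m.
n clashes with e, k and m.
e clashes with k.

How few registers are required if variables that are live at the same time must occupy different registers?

j, l, i, n, e, k all conflict with each other, so at least 6 registers are needed.
Using 6 registers: d=2, j=2, l=5, i=1, f=1, n=4, e=3, k=6, m=2. Each listed conflict is separated.

6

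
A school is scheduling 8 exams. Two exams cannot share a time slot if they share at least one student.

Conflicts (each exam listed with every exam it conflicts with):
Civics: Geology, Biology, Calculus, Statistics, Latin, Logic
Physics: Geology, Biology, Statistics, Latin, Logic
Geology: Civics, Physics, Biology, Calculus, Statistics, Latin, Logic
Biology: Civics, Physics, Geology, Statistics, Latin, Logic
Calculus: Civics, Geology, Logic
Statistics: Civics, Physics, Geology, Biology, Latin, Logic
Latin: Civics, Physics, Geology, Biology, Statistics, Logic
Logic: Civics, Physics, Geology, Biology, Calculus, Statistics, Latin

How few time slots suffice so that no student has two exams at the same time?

Civics, Geology, Biology, Statistics, Latin, Logic are mutually in conflict, so at least 6 time slots are needed.
6 time slots suffice: time slot 1 → {Geology}; time slot 2 → {Logic}; time slot 3 → {Calculus, Statistics}; time slot 4 → {Civics, Physics}; time slot 5 → {Biology}; time slot 6 → {Latin}. Every pair that conflicts lands in different time slots.

6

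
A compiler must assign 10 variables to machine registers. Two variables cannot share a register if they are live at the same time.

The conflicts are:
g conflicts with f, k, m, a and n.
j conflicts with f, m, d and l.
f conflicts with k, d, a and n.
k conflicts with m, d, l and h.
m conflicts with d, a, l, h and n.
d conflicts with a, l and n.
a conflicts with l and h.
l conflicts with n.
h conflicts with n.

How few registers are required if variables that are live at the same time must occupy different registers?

4

k, m, d, l are mutually in conflict, so at least 4 registers are needed.
4 registers suffice: register 1 → {f, m}; register 2 → {g, d, h}; register 3 → {j, k, a, n}; register 4 → {l}. Each listed conflict is separated.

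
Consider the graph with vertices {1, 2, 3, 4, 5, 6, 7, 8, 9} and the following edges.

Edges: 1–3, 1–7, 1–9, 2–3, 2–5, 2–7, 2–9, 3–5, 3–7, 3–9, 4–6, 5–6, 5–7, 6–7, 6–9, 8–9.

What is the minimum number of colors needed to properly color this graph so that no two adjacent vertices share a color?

4

2, 3, 5, 7 are mutually adjacent (a clique of size 4), so at least 4 colors are needed.
4 colors suffice: color a → {4, 7, 9}; color b → {3, 6, 8}; color c → {1, 2}; color d → {5}. Every edge joins two different colors.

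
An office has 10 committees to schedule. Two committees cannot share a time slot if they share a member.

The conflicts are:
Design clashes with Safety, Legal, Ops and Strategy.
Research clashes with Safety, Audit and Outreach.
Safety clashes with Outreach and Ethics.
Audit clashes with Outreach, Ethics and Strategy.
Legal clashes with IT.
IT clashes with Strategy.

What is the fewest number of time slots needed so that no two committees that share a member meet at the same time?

3

Research, Safety, Outreach all conflict with each other, so at least 3 time slots are needed.
A valid assignment using 3 time slots: Design=2, Research=3, Safety=1, Audit=1, Legal=1, Outreach=2, IT=2, Ethics=2, Ops=1, Strategy=3. Each listed conflict is separated.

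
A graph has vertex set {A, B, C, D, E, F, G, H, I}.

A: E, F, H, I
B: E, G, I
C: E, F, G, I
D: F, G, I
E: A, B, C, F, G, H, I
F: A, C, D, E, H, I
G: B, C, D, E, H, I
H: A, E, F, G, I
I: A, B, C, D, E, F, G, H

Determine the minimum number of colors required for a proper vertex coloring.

5

A, E, F, H, I are mutually adjacent (a clique of size 5), so at least 5 colors are needed.
One proper 5-coloring: A=purple, B=yellow, C=yellow, D=blue, E=blue, F=green, G=green, H=yellow, I=red. No two adjacent vertices share a color.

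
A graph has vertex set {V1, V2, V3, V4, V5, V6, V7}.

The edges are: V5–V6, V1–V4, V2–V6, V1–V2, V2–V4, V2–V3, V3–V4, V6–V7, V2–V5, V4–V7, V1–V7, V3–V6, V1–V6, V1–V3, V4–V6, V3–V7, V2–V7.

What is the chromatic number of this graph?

6

V1, V2, V3, V4, V6, V7 are pairwise adjacent (a clique of size 6), so at least 6 colors are needed.
A valid assignment using 6 colors: V1=3, V2=2, V3=4, V4=5, V5=3, V6=1, V7=6. No two adjacent vertices share a color.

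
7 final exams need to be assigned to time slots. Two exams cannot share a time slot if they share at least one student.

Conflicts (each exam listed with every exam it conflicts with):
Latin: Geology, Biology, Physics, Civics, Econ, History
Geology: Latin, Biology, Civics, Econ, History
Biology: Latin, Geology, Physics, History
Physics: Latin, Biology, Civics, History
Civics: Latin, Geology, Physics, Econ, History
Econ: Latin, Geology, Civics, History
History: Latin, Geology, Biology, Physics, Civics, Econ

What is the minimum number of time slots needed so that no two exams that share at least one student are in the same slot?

Latin, Geology, Civics, Econ, History pairwise conflict, so at least 5 time slots are needed.
5 time slots suffice: Latin=2, Geology=4, Biology=3, Physics=4, Civics=3, Econ=5, History=1. Each listed conflict is separated.

5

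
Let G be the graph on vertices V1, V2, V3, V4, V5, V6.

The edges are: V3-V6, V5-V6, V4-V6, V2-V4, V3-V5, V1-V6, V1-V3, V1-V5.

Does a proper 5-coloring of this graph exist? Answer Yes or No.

Yes

The chromatic number is 4. V1, V3, V5, V6 form a clique, so at least 4 colors are needed.
One proper 4-coloring: V1=green, V2=red, V3=blue, V4=blue, V5=yellow, V6=red.
Since 5 ≥ 4, a proper 5-coloring certainly exists.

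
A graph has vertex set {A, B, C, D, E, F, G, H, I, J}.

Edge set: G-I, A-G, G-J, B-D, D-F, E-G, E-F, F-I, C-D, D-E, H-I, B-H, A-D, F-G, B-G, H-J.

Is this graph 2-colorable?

No

F, G, I are pairwise adjacent, so at least 3 colors are needed.
So 2 colors are not enough.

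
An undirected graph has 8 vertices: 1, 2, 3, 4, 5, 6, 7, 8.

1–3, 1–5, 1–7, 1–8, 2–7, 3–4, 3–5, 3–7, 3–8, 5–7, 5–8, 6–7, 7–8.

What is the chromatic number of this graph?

1, 3, 5, 7, 8 are pairwise adjacent (a clique of size 5), so at least 5 colors are needed.
5 colors suffice: color a → {4, 7}; color b → {2, 3, 6}; color c → {5}; color d → {8}; color e → {1}. Every edge joins two different colors.

5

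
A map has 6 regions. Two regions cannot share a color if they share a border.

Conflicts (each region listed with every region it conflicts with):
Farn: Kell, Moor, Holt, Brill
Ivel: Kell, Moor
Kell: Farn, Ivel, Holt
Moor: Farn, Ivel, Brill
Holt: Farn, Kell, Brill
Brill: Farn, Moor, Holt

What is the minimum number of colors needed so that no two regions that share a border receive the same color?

Farn, Kell, Holt all conflict with each other, so at least 3 colors are needed.
3 colors suffice: Farn=1, Ivel=1, Kell=3, Moor=2, Holt=2, Brill=3. Each listed conflict is separated.

3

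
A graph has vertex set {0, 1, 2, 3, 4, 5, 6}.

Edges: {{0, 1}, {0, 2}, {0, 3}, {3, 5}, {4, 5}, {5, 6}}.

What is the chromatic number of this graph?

0 and 1 are adjacent, so at least 2 colors are needed.
One proper 2-coloring: 0=a, 1=b, 2=b, 3=b, 4=b, 5=a, 6=b. Every edge joins two different colors.

2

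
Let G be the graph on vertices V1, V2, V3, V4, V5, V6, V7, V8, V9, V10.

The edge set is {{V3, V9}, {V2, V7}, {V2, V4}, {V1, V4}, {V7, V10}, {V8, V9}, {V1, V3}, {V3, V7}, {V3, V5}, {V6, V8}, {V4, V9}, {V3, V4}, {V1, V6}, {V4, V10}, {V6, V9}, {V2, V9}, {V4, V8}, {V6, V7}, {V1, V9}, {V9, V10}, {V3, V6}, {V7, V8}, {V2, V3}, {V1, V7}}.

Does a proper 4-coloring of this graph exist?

The chromatic number is 4. V1, V3, V6, V7 are pairwise adjacent (a clique of size 4), so at least 4 colors are needed.
4 colors suffice: V1=4, V2=4, V3=1, V4=3, V5=2, V6=3, V7=2, V8=1, V9=2, V10=1.
That is already a proper 4-coloring.

Yes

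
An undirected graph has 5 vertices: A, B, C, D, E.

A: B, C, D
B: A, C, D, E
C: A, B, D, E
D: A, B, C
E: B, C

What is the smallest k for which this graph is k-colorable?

4

A, B, C, D form a clique, so at least 4 colors are needed.
One proper 4-coloring: A=3, B=1, C=2, D=4, E=3. No two adjacent vertices share a color.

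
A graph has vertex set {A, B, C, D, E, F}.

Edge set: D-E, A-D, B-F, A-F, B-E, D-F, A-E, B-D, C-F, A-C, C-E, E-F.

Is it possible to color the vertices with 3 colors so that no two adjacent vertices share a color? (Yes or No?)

A, C, E, F are mutually adjacent (a clique of size 4), so at least 4 colors are needed.
So 3 colors are not enough.

No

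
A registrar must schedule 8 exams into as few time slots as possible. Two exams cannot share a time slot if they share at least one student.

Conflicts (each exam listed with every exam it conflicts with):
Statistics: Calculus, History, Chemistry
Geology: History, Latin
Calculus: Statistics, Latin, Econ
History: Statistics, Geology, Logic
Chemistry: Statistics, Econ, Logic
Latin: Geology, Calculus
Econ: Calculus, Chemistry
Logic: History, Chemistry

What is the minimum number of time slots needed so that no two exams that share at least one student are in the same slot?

3

The cycle History-Statistics-Calculus-Latin-Geology-History has odd length 5, so it cannot be 2-colored; at least 3 time slots are needed.
Using 3 time slots: Statistics=2, Geology=2, Calculus=1, History=1, Chemistry=1, Latin=3, Econ=2, Logic=2. Every pair that conflicts lands in different time slots.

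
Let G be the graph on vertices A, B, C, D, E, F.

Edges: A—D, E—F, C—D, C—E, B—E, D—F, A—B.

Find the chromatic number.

3

The cycle F-E-B-A-D-F has odd length 5, so it cannot be 2-colored; at least 3 colors are needed.
A valid assignment using 3 colors: A=green, B=blue, C=blue, D=red, E=red, F=blue. Every edge joins two different colors.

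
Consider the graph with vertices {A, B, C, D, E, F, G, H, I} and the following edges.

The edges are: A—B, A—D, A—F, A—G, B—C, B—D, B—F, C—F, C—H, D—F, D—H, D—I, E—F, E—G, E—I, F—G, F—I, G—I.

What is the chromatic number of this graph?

4

A, B, D, F are mutually adjacent (a clique of size 4), so at least 4 colors are needed.
4 colors suffice: A=3, B=4, C=2, D=2, E=4, F=1, G=2, H=1, I=3. Every edge joins two different colors.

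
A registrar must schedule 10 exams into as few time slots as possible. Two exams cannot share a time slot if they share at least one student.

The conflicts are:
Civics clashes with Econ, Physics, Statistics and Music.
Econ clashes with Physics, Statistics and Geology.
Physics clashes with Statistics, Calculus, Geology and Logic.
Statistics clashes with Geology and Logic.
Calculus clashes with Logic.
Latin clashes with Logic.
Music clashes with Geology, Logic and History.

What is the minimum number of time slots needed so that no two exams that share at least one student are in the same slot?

Econ, Physics, Statistics, Geology all conflict with each other, so at least 4 time slots are needed.
4 time slots suffice: time slot 1 → {Physics, Latin, Music}; time slot 2 → {Econ, Logic, History}; time slot 3 → {Statistics, Calculus}; time slot 4 → {Civics, Geology}. No two conflicting exams share a time slot.

4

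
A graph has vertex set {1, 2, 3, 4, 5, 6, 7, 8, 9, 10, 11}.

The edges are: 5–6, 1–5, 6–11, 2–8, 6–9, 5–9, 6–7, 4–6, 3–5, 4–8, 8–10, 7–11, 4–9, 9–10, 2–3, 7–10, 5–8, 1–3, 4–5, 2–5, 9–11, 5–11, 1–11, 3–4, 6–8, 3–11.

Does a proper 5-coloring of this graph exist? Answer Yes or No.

The chromatic number is 4. 1, 3, 5, 11 are mutually adjacent (a clique of size 4), so at least 4 colors are needed.
4 colors suffice: 1=d, 2=b, 3=c, 4=b, 5=a, 6=c, 7=d, 8=d, 9=d, 10=a, 11=b.
Since 5 ≥ 4, a proper 5-coloring certainly exists.

Yes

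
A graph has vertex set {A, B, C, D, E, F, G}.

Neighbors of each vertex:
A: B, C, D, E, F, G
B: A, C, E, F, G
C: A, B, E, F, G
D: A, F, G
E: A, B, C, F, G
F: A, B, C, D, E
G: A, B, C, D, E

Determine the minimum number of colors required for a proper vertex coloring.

A, B, C, E, F form a clique, so at least 5 colors are needed.
5 colors suffice: color red → {A}; color blue → {F, G}; color green → {B, D}; color yellow → {C}; color purple → {E}. Each edge has distinct colors on its endpoints.

5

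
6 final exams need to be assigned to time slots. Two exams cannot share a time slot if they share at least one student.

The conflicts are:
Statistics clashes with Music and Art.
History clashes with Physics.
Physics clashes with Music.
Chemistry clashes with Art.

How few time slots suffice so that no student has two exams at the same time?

History and Physics conflict, so at least 2 time slots are needed.
2 time slots suffice: time slot 1 → {History, Music, Art}; time slot 2 → {Statistics, Physics, Chemistry}. No two conflicting exams share a time slot.

2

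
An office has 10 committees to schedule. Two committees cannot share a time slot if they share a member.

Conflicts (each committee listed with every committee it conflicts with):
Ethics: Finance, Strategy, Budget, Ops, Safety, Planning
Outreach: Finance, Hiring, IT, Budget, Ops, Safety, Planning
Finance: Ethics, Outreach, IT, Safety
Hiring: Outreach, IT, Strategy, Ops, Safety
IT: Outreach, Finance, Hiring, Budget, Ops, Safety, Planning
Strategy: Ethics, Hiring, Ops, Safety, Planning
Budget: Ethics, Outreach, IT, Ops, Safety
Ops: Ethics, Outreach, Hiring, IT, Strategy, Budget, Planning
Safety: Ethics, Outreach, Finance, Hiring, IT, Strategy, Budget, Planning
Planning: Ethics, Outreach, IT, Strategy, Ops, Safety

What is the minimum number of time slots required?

Outreach, IT, Ops, Planning are mutually in conflict, so at least 4 time slots are needed.
4 time slots suffice: time slot 1 → {Ops, Safety}; time slot 2 → {Ethics, IT}; time slot 3 → {Outreach, Strategy}; time slot 4 → {Finance, Hiring, Budget, Planning}. Each listed conflict is separated.

4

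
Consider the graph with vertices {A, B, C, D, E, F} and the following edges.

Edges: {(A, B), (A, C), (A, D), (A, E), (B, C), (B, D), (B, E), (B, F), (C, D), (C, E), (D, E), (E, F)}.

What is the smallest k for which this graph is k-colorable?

A, B, C, D, E form a clique, so at least 5 colors are needed.
A valid assignment using 5 colors: A=4, B=2, C=3, D=5, E=1, F=3. Each edge has distinct colors on its endpoints.

5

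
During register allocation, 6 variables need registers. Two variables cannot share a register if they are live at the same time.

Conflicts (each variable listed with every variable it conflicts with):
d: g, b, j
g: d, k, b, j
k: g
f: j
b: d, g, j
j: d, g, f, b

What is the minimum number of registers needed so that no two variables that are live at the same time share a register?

d, g, b, j all conflict with each other, so at least 4 registers are needed.
4 registers suffice: register 1 → {g, f}; register 2 → {k, j}; register 3 → {d}; register 4 → {b}. Every pair that conflicts lands in different registers.

4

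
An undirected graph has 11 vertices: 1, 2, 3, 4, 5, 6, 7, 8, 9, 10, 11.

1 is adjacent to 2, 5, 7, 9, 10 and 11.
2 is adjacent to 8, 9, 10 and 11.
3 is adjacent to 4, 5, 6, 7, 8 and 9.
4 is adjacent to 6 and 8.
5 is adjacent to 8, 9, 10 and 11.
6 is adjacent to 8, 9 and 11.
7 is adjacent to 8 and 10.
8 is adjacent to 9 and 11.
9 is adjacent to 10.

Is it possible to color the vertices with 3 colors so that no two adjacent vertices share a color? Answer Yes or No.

No

1, 5, 9, 10 are mutually adjacent (a clique of size 4), so at least 4 colors are needed.
So 3 colors are not enough.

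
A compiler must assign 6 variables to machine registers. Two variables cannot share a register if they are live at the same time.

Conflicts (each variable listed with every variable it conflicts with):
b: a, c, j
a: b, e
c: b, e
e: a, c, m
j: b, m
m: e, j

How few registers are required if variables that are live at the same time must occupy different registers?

3

The cycle m-e-c-b-j-m has odd length 5, so it cannot be 2-colored; at least 3 registers are needed.
3 registers suffice: b=1, a=2, c=2, e=1, j=2, m=3. No two conflicting variables share a register.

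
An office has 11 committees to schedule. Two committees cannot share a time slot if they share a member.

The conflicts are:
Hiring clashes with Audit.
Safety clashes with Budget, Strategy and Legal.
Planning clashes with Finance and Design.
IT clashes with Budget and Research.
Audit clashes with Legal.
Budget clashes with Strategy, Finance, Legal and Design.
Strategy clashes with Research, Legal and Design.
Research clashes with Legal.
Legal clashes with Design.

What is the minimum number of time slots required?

Budget, Strategy, Legal, Design pairwise conflict, so at least 4 time slots are needed.
4 time slots suffice: time slot 1 → {Planning, Audit, Budget, Research}; time slot 2 → {Hiring, IT, Finance, Legal}; time slot 3 → {Strategy}; time slot 4 → {Safety, Design}. Each listed conflict is separated.

4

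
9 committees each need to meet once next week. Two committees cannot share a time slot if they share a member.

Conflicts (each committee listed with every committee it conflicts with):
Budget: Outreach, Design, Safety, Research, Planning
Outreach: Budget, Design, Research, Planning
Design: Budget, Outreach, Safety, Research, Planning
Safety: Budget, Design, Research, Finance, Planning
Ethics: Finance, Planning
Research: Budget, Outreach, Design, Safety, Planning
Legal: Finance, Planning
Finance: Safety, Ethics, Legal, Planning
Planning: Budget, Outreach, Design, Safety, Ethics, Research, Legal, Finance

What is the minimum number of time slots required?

5

Budget, Outreach, Design, Research, Planning are mutually in conflict, so at least 5 time slots are needed.
Using 5 time slots: Budget=2, Outreach=5, Design=3, Safety=5, Ethics=3, Research=4, Legal=3, Finance=2, Planning=1. No two conflicting committees share a time slot.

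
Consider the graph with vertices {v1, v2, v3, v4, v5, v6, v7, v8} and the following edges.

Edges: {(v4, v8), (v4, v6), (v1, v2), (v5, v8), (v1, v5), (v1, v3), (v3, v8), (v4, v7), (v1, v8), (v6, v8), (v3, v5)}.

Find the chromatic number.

v1, v3, v5, v8 are pairwise adjacent (a clique of size 4), so at least 4 colors are needed.
4 colors suffice: v1=B, v2=R, v3=Y, v4=B, v5=G, v6=G, v7=R, v8=R. Every edge joins two different colors.

4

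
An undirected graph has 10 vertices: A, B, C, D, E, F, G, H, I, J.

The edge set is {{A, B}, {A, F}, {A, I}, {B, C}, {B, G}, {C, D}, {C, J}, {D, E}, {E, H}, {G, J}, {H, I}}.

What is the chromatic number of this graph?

The cycle H-E-D-C-B-A-I-H has odd length 7, so it cannot be 2-colored; at least 3 colors are needed.
3 colors suffice: A=1, B=2, C=1, D=3, E=2, F=2, G=1, H=1, I=2, J=2. Each edge has distinct colors on its endpoints.

3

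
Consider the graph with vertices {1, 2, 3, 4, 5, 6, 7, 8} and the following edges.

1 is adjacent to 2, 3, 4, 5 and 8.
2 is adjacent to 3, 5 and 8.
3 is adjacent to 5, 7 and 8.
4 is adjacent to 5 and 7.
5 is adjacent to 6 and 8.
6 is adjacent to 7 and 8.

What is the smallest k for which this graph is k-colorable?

5

1, 2, 3, 5, 8 are mutually adjacent (a clique of size 5), so at least 5 colors are needed.
5 colors suffice: 1=b, 2=e, 3=c, 4=c, 5=a, 6=b, 7=a, 8=d. No two adjacent vertices share a color.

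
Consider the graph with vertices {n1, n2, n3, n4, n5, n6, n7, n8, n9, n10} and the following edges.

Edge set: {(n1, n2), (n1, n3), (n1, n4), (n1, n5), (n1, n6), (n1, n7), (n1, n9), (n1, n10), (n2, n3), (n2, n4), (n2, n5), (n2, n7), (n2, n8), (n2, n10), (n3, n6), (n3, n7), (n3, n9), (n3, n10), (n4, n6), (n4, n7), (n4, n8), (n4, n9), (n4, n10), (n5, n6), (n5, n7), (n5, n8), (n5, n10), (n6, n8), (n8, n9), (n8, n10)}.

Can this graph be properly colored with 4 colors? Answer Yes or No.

Yes

The chromatic number is 4. n2, n5, n8, n10 are mutually adjacent (a clique of size 4), so at least 4 colors are needed.
One proper 4-coloring: n1=red, n2=blue, n3=green, n4=green, n5=green, n6=blue, n7=yellow, n8=red, n9=blue, n10=yellow.
That is already a proper 4-coloring.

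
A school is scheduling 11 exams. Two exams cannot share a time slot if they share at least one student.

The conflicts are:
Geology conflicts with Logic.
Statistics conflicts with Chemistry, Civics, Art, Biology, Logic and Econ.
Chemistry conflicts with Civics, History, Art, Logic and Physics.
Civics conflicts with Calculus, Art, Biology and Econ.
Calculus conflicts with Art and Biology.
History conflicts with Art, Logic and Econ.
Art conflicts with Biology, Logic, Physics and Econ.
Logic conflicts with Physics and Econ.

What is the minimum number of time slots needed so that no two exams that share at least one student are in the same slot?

Statistics, Civics, Art, Biology pairwise conflict, so at least 4 time slots are needed.
4 time slots suffice: time slot 1 → {Geology, Art}; time slot 2 → {Civics, Logic}; time slot 3 → {Statistics, Calculus, History, Physics}; time slot 4 → {Chemistry, Biology, Econ}. No two conflicting exams share a time slot.

4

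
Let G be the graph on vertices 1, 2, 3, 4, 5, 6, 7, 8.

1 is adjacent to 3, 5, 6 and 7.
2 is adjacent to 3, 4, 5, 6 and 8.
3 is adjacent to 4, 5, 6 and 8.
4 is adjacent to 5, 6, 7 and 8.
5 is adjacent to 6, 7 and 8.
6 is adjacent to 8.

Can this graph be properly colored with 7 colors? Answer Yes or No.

Yes

The chromatic number is 6. 2, 3, 4, 5, 6, 8 form a clique, so at least 6 colors are needed.
6 colors suffice: color red → {5}; color blue → {6, 7}; color green → {3}; color yellow → {1, 4}; color purple → {8}; color orange → {2}.
Since 7 ≥ 6, a proper 7-coloring certainly exists.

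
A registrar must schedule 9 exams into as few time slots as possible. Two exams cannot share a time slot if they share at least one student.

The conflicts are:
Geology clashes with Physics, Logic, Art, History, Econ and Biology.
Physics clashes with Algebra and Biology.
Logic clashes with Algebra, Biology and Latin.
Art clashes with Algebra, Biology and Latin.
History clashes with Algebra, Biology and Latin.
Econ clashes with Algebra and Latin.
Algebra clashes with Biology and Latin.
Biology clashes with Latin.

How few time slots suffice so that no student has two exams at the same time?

Logic, Algebra, Biology, Latin are mutually in conflict, so at least 4 time slots are needed.
4 time slots suffice: time slot 1 → {Geology, Algebra}; time slot 2 → {Econ, Biology}; time slot 3 → {Physics, Latin}; time slot 4 → {Logic, Art, History}. Each listed conflict is separated.

4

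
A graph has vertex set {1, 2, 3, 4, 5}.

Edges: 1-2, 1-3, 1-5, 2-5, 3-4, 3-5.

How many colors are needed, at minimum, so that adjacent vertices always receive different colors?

1, 3, 5 are pairwise adjacent, so at least 3 colors are needed.
A valid assignment using 3 colors: 1=green, 2=red, 3=red, 4=blue, 5=blue. Each edge has distinct colors on its endpoints.

3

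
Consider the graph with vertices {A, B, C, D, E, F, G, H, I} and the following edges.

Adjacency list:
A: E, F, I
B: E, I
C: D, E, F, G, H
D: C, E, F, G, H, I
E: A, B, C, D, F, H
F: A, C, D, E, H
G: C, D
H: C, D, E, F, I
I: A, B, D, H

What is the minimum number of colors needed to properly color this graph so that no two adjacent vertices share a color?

5

C, D, E, F, H are pairwise adjacent (a clique of size 5), so at least 5 colors are needed.
5 colors suffice: color 1 → {E, G, I}; color 2 → {A, B, D}; color 3 → {C}; color 4 → {F}; color 5 → {H}. Every edge joins two different colors.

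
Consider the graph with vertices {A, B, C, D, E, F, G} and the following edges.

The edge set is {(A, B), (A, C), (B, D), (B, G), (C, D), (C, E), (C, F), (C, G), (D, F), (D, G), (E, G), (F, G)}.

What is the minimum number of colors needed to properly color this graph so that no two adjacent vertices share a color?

C, D, F, G are mutually adjacent (a clique of size 4), so at least 4 colors are needed.
4 colors suffice: color red → {A, G}; color blue → {B, C}; color green → {D, E}; color yellow → {F}. No two adjacent vertices share a color.

4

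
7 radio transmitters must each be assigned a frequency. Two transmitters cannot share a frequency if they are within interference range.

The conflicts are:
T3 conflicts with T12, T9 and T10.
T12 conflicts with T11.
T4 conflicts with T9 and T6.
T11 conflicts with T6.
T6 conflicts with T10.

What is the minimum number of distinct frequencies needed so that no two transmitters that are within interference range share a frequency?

The cycle T10-T3-T9-T4-T6-T10 has odd length 5, so it cannot be 2-colored; at least 3 frequencies are needed.
Using 3 frequencies: T3=1, T12=2, T4=3, T9=2, T11=3, T6=1, T10=2. Each listed conflict is separated.

3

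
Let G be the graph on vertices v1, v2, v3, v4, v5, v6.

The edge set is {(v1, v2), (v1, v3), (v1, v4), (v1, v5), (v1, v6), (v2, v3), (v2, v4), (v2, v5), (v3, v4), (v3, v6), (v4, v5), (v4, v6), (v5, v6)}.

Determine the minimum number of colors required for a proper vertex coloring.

4

v1, v2, v3, v4 are pairwise adjacent (a clique of size 4), so at least 4 colors are needed.
One proper 4-coloring: v1=blue, v2=green, v3=yellow, v4=red, v5=yellow, v6=green. Each edge has distinct colors on its endpoints.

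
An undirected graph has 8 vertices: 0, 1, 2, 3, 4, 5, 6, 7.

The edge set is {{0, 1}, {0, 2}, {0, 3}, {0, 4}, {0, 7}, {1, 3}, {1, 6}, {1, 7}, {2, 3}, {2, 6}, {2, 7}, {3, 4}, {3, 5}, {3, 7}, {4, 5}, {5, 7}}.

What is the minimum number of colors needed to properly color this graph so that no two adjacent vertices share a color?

0, 2, 3, 7 are mutually adjacent (a clique of size 4), so at least 4 colors are needed.
4 colors suffice: color a → {3, 6}; color b → {4, 7}; color c → {0, 5}; color d → {1, 2}. Every edge joins two different colors.

4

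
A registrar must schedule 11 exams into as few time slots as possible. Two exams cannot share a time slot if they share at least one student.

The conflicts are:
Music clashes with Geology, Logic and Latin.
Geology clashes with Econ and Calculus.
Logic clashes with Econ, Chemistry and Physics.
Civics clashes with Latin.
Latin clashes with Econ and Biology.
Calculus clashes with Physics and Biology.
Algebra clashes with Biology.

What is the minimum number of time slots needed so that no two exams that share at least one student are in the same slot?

3

The cycle Geology-Music-Latin-Biology-Calculus-Geology has odd length 5, so it cannot be 2-colored; at least 3 time slots are needed.
A valid assignment using 3 time slots: Music=2, Geology=1, Logic=1, Civics=2, Latin=1, Econ=2, Calculus=3, Chemistry=2, Physics=2, Algebra=1, Biology=2. Every pair that conflicts lands in different time slots.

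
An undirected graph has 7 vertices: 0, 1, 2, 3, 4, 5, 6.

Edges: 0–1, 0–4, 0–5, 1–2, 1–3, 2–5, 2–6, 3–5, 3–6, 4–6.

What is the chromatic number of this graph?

3

The cycle 4-6-2-5-0-4 has odd length 5, so it cannot be 2-colored; at least 3 colors are needed.
3 colors suffice: color a → {0, 2, 3}; color b → {1, 5, 6}; color c → {4}. Every edge joins two different colors.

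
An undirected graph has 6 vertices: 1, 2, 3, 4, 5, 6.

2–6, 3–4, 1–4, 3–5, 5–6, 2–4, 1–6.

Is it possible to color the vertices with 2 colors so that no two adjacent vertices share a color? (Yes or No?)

The cycle 5-6-2-4-3-5 has odd length 5, so it cannot be 2-colored; at least 3 colors are needed.
So 2 colors are not enough.

No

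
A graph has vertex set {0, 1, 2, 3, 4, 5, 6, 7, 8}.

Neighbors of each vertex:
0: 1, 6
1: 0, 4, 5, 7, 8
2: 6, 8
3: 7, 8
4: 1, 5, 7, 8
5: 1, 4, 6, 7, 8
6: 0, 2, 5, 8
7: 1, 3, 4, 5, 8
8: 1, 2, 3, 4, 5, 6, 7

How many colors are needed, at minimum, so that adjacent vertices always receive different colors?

1, 4, 5, 7, 8 are mutually adjacent (a clique of size 5), so at least 5 colors are needed.
5 colors suffice: 0=red, 1=yellow, 2=blue, 3=blue, 4=purple, 5=blue, 6=green, 7=green, 8=red. No two adjacent vertices share a color.

5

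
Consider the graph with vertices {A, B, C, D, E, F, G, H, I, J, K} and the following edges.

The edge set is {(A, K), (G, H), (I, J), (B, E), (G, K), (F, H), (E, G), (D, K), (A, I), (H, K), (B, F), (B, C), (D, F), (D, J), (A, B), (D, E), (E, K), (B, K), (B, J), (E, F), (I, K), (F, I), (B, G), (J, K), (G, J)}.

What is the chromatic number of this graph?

4

B, E, G, K form a clique, so at least 4 colors are needed.
4 colors suffice: color 1 → {C, F, K}; color 2 → {B, D, H, I}; color 3 → {A, E, J}; color 4 → {G}. Every edge joins two different colors.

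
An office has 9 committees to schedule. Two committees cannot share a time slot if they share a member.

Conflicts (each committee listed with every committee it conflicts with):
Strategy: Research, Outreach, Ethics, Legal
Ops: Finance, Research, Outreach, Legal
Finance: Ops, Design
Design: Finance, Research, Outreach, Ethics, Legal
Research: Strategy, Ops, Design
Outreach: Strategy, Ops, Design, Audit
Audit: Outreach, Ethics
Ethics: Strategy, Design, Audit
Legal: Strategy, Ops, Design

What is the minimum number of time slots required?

2

Outreach and Audit conflict, so at least 2 time slots are needed.
2 time slots suffice: time slot 1 → {Strategy, Ops, Design, Audit}; time slot 2 → {Finance, Research, Outreach, Ethics, Legal}. Each listed conflict is separated.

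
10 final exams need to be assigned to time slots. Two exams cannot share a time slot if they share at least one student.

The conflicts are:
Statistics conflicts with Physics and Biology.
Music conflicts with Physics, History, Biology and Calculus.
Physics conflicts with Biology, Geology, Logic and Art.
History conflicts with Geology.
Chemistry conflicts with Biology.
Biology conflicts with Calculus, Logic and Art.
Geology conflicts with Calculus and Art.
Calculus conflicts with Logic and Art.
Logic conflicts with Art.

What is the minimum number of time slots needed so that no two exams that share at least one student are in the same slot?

Physics, Biology, Logic, Art all conflict with each other, so at least 4 time slots are needed.
4 time slots suffice: Statistics=3, Music=3, Physics=2, History=2, Chemistry=2, Biology=1, Geology=1, Calculus=2, Logic=4, Art=3. No two conflicting exams share a time slot.

4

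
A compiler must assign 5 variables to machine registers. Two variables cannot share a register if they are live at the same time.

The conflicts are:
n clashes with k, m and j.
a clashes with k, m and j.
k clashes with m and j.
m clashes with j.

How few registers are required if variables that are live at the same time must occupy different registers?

a, k, m, j pairwise conflict, so at least 4 registers are needed.
4 registers suffice: register 1 → {m}; register 2 → {j}; register 3 → {k}; register 4 → {n, a}. Each listed conflict is separated.

4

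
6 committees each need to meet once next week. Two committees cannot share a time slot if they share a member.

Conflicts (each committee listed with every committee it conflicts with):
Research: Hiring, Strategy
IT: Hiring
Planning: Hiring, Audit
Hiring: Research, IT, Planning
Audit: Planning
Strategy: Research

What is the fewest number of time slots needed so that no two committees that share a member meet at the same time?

2

Research and Strategy conflict, so at least 2 time slots are needed.
2 time slots suffice: time slot 1 → {Hiring, Audit, Strategy}; time slot 2 → {Research, IT, Planning}. Every pair that conflicts lands in different time slots.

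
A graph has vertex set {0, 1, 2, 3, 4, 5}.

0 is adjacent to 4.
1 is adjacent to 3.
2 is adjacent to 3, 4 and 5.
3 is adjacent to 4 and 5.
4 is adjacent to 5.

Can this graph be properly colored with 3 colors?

2, 3, 4, 5 are mutually adjacent (a clique of size 4), so at least 4 colors are needed.
So 3 colors are not enough.

No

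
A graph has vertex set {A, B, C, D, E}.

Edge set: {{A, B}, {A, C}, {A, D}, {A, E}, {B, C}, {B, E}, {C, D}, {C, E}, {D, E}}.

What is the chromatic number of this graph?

A, C, D, E form a clique, so at least 4 colors are needed.
4 colors suffice: color 1 → {C}; color 2 → {E}; color 3 → {A}; color 4 → {B, D}. Every edge joins two different colors.

4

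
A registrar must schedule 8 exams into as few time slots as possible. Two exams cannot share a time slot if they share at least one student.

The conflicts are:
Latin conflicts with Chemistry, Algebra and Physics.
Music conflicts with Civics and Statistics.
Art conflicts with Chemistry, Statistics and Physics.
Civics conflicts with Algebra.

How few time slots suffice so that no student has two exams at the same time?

The cycle Art-Statistics-Music-Civics-Algebra-Latin-Chemistry-Art has odd length 7, so it cannot be 2-colored; at least 3 time slots are needed.
Using 3 time slots: Latin=1, Music=2, Art=1, Civics=1, Chemistry=2, Statistics=3, Algebra=2, Physics=2. No two conflicting exams share a time slot.

3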